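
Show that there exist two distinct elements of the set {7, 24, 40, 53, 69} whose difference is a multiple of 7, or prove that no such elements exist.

Reduce each element modulo 7: 7↦0, 24↦3, 40↦5, 53↦4, 69↦6.
No residue repeats among the 5 elements, so no pair has difference ≡ 0 (mod 7).

No, no such pair exists.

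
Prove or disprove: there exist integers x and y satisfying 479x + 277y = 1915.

Since gcd(479, 277) = 1, every integer is an integer combination of 479 and 277.
Run the Euclidean algorithm on 479 and 277: 479 = 1·277 + 202, 277 = 1·202 + 75, 202 = 2·75 + 52, 75 = 1·52 + 23, 52 = 2·23 + 6, 23 = 3·6 + 5, 6 = 1·5 + 1, 5 = 5·1 + 0.
Working back up the chain: 1 = 6 − 1·5 = 6 − (23 − 3·6) = −23 + 4·6 = −23 + 4·(52 − 2·23) = 4·52 − 9·23 = 4·52 − 9·(75 − 1·52) = −9·75 + 13·52 = −9·75 + 13·(202 − 2·75) = 13·202 − 35·75 = 13·202 − 35·(277 − 1·202) = −35·277 + 48·202 = −35·277 + 48·(479 − 1·277) = 48·479 − 83·277. So 479·48 + 277·(-83) = 1.
Times 1915: 479·91920 + 277·(-158945) = 1915, so (91920, -158945) solves it.
The general solution is x = 91920 + 277k, y = -158945 − 479k; taking k = -331 gives the smaller pair x = 233, y = -396.
Indeed 479·233 + 277·(-396) = 111607 − 109692 = 1915.

x = 233, y = -396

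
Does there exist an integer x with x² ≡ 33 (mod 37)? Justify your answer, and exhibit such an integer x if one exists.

x = 12

Take x = 12. Then 12² = 144 = 3·37 + 33, so 12² ≡ 33 (mod 37).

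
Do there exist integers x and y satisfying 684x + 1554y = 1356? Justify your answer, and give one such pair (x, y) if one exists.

x = 211, y = -92

Since gcd(684, 1554) = 6 and 1356 = 6·226, Bézout's identity guarantees a solution.
Dividing through by 6 reduces the equation to 114x + 259y = 226.
Dividing repeatedly: 259 = 2·114 + 31, 114 = 3·31 + 21, 31 = 1·21 + 10, 21 = 2·10 + 1, 10 = 10·1 + 0.
Back-substituting, 1 = 21 − 2·10 = 21 − 2·(31 − 1·21) = −2·31 + 3·21 = −2·31 + 3·(114 − 3·31) = 3·114 − 11·31 = 3·114 − 11·(259 − 2·114) = −11·259 + 25·114; that is, 114·25 + 259·(-11) = 1.
Times 226: 114·5650 + 259·(-2486) = 226, so (5650, -2486) solves it.
Subtracting 21·259 from x and adding 21·114 to y gives the tidier solution (211, -92).
Indeed 684·211 + 1554·(-92) = 144324 − 142968 = 1356.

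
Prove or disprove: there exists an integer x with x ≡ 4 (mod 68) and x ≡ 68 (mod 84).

x = 1160

gcd(68, 84) = 4. A simultaneous solution exists iff 4 ≡ 68 (mod 4); here 4 mod 4 = 0 = 68 mod 4, so it does.
Put x = 4 + 68t, so we need 68t ≡ 64 (mod 84), equivalently (divide by 4) 17t ≡ 16 (mod 21).
Since 17·5 = 85 = 4·21 + 1, the inverse of 17 mod 21 is 5.
Therefore t ≡ 5·16 = 80 ≡ 17 (mod 21).
Then x = 4 + 68·17 = 1160.
Check: 1160 mod 68 = 4, 1160 mod 84 = 68. ✓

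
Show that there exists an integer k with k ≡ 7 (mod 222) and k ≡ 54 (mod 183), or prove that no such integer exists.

There is no such integer.

gcd(222, 183) = 3. If k ≡ 7 (mod 222) and k ≡ 54 (mod 183), then k ≡ 7 (mod 3) and k ≡ 54 (mod 3).
But 7 mod 3 = 1 while 54 mod 3 = 0, a contradiction.
Hence the system has no solution.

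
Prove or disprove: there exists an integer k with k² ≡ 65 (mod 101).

k = 41

Take k = 41. Then 41² = 1681 = 16·101 + 65, so 41² ≡ 65 (mod 101).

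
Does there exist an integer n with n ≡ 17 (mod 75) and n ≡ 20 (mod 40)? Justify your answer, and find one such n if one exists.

No, no such integer exists.

Reduce both congruences modulo 5, which divides 75 and 40: they say n ≡ 17 (mod 5) and n ≡ 20 (mod 5).
These are incompatible: 17 − 20 = -3 is not divisible by 5.
Therefore no such n exists.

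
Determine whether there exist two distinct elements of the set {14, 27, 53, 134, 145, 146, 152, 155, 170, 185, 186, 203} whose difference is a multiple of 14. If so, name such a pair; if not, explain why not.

Two integers differ by a multiple of 14 exactly when they have the same residue mod 14. The residues are 14↦0, 27↦13, 53↦11, 134↦8, 145↦5, 146↦6, 152↦12, 155↦1, 170↦2, 185↦3, 186↦4, 203↦7.
All 12 residues are distinct, so no two elements differ by a multiple of 14.

There is no such pair.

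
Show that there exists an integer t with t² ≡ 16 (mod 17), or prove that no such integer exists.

t = 13

Take t = 13. Then 13² = 169 = 9·17 + 16, so 13² ≡ 16 (mod 17).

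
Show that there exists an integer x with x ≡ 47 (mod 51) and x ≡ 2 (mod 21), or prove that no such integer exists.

The moduli are not coprime: gcd(51, 21) = 3. Compatibility requires 3 ∣ (2 − 47) = -45, which holds, so solutions exist.
The integers ≡ 47 (mod 51) are 47, 98, 149, …; their remainders mod 21 are 5, 14, 2, so x = 149 is the first that is ≡ 2 (mod 21).
Check: 149 mod 51 = 47, 149 mod 21 = 2. ✓

x = 149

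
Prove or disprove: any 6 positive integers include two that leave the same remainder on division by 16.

No, the set {66, 67, 68, 69, 70, 71} is a counterexample.

Consider the 6 integers 66, 67, …, 71. They lie in distinct residue classes modulo 16, since 6 ≤ 16.
So no two of them leave the same remainder on division by 16; the claim fails for this set.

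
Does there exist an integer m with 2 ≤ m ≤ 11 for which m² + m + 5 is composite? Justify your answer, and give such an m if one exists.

m = 5

At m = 5: 5² + 5 + 5 = 35 = 5·7, which is composite.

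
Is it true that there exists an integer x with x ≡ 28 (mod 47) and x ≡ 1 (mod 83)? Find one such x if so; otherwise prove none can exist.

Since 47 and 83 share no common factor, CRT says the pair of congruences has a solution (unique mod 3901).
Write x = 28 + 47t and require 28 + 47t ≡ 1 (mod 83), i.e. 47t ≡ 56 (mod 83).
To invert 47 modulo 83: 83 = 1·47 + 36, 47 = 1·36 + 11, 36 = 3·11 + 3, 11 = 3·3 + 2, 3 = 1·2 + 1, 2 = 2·1 + 0, and unwinding, 1 = 3 − 1·2 = 3 − (11 − 3·3) = −11 + 4·3 = −11 + 4·(36 − 3·11) = 4·36 − 13·11 = 4·36 − 13·(47 − 1·36) = −13·47 + 17·36 = −13·47 + 17·(83 − 1·47) = 17·83 − 30·47. Thus 47⁻¹ ≡ -30 ≡ 53 (mod 83).
Therefore t ≡ 53·56 = 2968 ≡ 63 (mod 83).
Taking t = 63 gives x = 28 + 47·63 = 2989.
Indeed 2989 ≡ 28 (mod 47) and 2989 ≡ 1 (mod 83).

x = 2989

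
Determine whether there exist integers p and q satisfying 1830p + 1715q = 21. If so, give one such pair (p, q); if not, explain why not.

There are no such integers.

gcd(1830, 1715) = 5, so every integer of the form 1830p + 1715q is a multiple of 5.
But 21 is not a multiple of 5 (it leaves remainder 1).
Therefore 1830p + 1715q = 21 has no solution in integers.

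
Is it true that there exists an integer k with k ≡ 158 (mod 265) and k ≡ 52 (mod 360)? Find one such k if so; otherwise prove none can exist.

No such integer exists.

gcd(265, 360) = 5. If k ≡ 158 (mod 265) and k ≡ 52 (mod 360), then k ≡ 158 (mod 5) and k ≡ 52 (mod 5).
These are incompatible: 158 − 52 = 106 is not divisible by 5.
So no integer satisfies both congruences.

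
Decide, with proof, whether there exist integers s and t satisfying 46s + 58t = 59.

gcd(46, 58) = 2, so every integer of the form 46s + 58t is a multiple of 2.
But 59 = 2·29 + 1, so 2 ∤ 59.
Hence no integers s, t satisfy the equation.

No such integers exist.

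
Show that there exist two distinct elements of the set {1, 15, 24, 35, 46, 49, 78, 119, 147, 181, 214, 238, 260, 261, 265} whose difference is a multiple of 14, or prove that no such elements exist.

1 mod 14 = 1 and 15 mod 14 = 1, so 15 − 1 = 14 = 1·14.

Yes: 1 and 15.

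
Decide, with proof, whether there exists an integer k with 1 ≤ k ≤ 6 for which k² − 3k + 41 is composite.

k = 4

At k = 4: 4² − 3·4 + 41 = 45 = 3·15, which is composite.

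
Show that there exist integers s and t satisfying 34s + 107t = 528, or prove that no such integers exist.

s = 47, t = -10

Since gcd(34, 107) = 1, every integer is an integer combination of 34 and 107.
Euclidean algorithm: 107 = 3·34 + 5, 34 = 6·5 + 4, 5 = 1·4 + 1, 4 = 4·1 + 0.
Working back up the chain: 1 = 5 − 1·4 = 5 − (34 − 6·5) = −34 + 7·5 = −34 + 7·(107 − 3·34) = 7·107 − 22·34. So 34·(-22) + 107·7 = 1.
Multiplying through by 528: s = (-22)·528 = -11616, t = 7·528 = 3696 is a solution.
Adding 109·107 to s and subtracting 109·34 from t gives the tidier solution (47, -10).
Indeed 34·47 + 107·(-10) = 1598 − 1070 = 528.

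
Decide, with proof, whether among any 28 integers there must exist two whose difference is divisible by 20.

Yes.

Partition the integers by their residue mod 20; there are 20 classes.
Placing 28 integers into 20 classes, some class receives at least two — say a and b.
Their difference a − b is then a multiple of 20.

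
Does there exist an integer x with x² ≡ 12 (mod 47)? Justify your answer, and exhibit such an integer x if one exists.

x = 23

x = 23 works: 23² = 529, and 529 − 12 = 517 = 11·47.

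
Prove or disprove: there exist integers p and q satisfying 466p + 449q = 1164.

p = 359, q = -370

Since gcd(466, 449) = 1, every integer is an integer combination of 466 and 449.
Dividing repeatedly: 466 = 1·449 + 17, 449 = 26·17 + 7, 17 = 2·7 + 3, 7 = 2·3 + 1, 3 = 3·1 + 0.
Back-substituting, 1 = 7 − 2·3 = 7 − 2·(17 − 2·7) = −2·17 + 5·7 = −2·17 + 5·(449 − 26·17) = 5·449 − 132·17 = 5·449 − 132·(466 − 1·449) = −132·466 + 137·449; that is, 466·(-132) + 449·137 = 1.
Multiplying through by 1164: p = (-132)·1164 = -153648, q = 137·1164 = 159468 is a solution.
Shifting by a multiple of (449, −466) keeps it a solution: p = -153648 + 343·449 = 359, q = 159468 − 343·466 = -370.
Check: 466·359 + 449·(-370) = 167294 − 166130 = 1164. ✓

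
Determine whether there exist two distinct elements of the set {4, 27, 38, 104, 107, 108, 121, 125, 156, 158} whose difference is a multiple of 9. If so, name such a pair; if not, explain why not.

The pair (4, 121) works.

Both 4 and 121 leave remainder 4 on division by 9; their difference 117 = 13·9 is a multiple of 9.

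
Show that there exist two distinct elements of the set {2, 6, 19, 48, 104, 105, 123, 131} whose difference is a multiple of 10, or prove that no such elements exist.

Residues mod 10: 2↦2, 6↦6, 19↦9, 48↦8, 104↦4, 105↦5, 123↦3, 131↦1.
All 8 residues are distinct, so no two elements differ by a multiple of 10.

There is no such pair.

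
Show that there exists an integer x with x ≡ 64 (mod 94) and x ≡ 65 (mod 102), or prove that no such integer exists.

gcd(94, 102) = 2. If x ≡ 64 (mod 94) and x ≡ 65 (mod 102), then x ≡ 64 (mod 2) and x ≡ 65 (mod 2).
But 64 mod 2 = 0 while 65 mod 2 = 1, a contradiction.
Therefore no such x exists.

No, no such integer exists.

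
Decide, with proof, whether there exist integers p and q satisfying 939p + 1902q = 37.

There are no such integers.

gcd(939, 1902) = 3, so every integer of the form 939p + 1902q is a multiple of 3.
But 37 = 3·12 + 1, so 3 ∤ 37.
Therefore 939p + 1902q = 37 has no solution in integers.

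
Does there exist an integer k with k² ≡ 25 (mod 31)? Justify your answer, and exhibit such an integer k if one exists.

k = 5

Take k = 5. Then 5² = 25, and since 0 ≤ 25 < 31 this is already reduced: 5² ≡ 25 (mod 31).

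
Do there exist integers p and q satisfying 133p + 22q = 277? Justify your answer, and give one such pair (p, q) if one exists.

Since gcd(133, 22) = 1, every integer is an integer combination of 133 and 22.
Euclidean algorithm: 133 = 6·22 + 1, 22 = 22·1 + 0.
Unwinding: 1 = 133 − 6·22, i.e. 133·1 + 22·(-6) = 1.
Scaling by 277 gives the particular solution (p, q) = (277, -1662).
Shifting by a multiple of (22, −133) keeps it a solution: p = 277 − 12·22 = 13, q = -1662 + 12·133 = -66.
Check: 133·13 + 22·(-66) = 1729 − 1452 = 277. ✓

p = 13, q = -66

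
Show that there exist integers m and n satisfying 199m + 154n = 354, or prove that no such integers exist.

199 and 154 are coprime, so 199m + 154n ranges over all of ℤ.
Dividing repeatedly: 199 = 1·154 + 45, 154 = 3·45 + 19, 45 = 2·19 + 7, 19 = 2·7 + 5, 7 = 1·5 + 2, 5 = 2·2 + 1, 2 = 2·1 + 0.
Working back up the chain: 1 = 5 − 2·2 = 5 − 2·(7 − 1·5) = −2·7 + 3·5 = −2·7 + 3·(19 − 2·7) = 3·19 − 8·7 = 3·19 − 8·(45 − 2·19) = −8·45 + 19·19 = −8·45 + 19·(154 − 3·45) = 19·154 − 65·45 = 19·154 − 65·(199 − 1·154) = −65·199 + 84·154. So 199·(-65) + 154·84 = 1.
Scaling by 354 gives the particular solution (m, n) = (-23010, 29736).
Adding 150·154 to m and subtracting 150·199 from n gives the tidier solution (90, -114).
Check: 199·90 + 154·(-114) = 17910 − 17556 = 354. ✓

m = 90, n = -114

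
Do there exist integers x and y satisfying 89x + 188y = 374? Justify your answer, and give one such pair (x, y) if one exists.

Since gcd(89, 188) = 1, every integer is an integer combination of 89 and 188.
Dividing repeatedly: 188 = 2·89 + 10, 89 = 8·10 + 9, 10 = 1·9 + 1, 9 = 9·1 + 0.
Back-substituting, 1 = 10 − 1·9 = 10 − (89 − 8·10) = −89 + 9·10 = −89 + 9·(188 − 2·89) = 9·188 − 19·89; that is, 89·(-19) + 188·9 = 1.
Times 374: 89·(-7106) + 188·3366 = 374, so (-7106, 3366) solves it.
Adding 38·188 to x and subtracting 38·89 from y gives the tidier solution (38, -16).
Check: 89·38 + 188·(-16) = 3382 − 3008 = 374. ✓

x = 38, y = -16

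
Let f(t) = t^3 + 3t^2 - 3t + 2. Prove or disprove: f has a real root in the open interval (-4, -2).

f(-4) = -2 and f(-2) = 12, which have opposite signs.
Since f is a polynomial it is continuous on [-4, -2].
By the Intermediate Value Theorem f must vanish at some point of (-4, -2).

Yes, f has a root in the interval.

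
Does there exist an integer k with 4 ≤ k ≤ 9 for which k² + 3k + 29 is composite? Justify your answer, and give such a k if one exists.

At k = 4: 4² + 3·4 + 29 = 57 = 3·19, which is composite.

k = 4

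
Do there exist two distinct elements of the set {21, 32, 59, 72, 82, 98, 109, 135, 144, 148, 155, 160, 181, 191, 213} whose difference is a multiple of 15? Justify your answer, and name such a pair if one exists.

No such pair exists.

Two integers differ by a multiple of 15 exactly when they have the same residue mod 15. The residues are 21↦6, 32↦2, 59↦14, 72↦12, 82↦7, 98↦8, 109↦4, 135↦0, 144↦9, 148↦13, 155↦5, 160↦10, 181↦1, 191↦11, 213↦3.
All 15 residues are distinct, so no two elements differ by a multiple of 15.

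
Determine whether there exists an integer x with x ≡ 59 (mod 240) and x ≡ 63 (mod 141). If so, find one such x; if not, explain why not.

No, no such integer exists.

Both moduli are multiples of 3 = gcd(240, 141), so any solution would satisfy x ≡ 59 and x ≡ 63 modulo 3 simultaneously.
These are incompatible: 59 − 63 = -4 is not divisible by 3.
Hence the system has no solution.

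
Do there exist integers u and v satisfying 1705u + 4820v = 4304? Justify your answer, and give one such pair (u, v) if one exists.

No such integers exist.

Any value of 1705u + 4820v is a multiple of gcd(1705, 4820) = 5.
But 4304 = 5·860 + 4, so 5 ∤ 4304.
So the equation is unsolvable over ℤ.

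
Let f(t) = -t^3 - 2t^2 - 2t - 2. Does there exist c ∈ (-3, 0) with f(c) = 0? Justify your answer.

f(-3) = 13 and f(0) = -2, which have opposite signs.
As a polynomial, f is continuous on every closed interval.
By the Intermediate Value Theorem f must vanish at some point of (-3, 0).

Yes, such a c exists.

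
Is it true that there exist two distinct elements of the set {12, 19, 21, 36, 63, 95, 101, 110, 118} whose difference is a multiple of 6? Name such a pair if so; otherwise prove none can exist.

12 and 36 are such a pair.

Reduce each element mod 6: 12↦0, 19↦1, 21↦3, 36↦0, 63↦3, 95↦5, 101↦5, 110↦2, 118↦4. The residue 0 repeats (at 12 and 36), and 36 − 12 = 24 = 4·6.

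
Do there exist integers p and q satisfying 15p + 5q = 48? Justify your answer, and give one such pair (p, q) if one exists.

There are no such integers.

Both 15 and 5 are divisible by gcd(15, 5) = 5, hence so is any combination 15p + 5q.
However 48 leaves remainder 3 on division by 5.
Therefore 15p + 5q = 48 has no solution in integers.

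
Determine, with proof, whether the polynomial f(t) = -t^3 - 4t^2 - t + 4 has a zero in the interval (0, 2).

f(0) = 4 and f(2) = -22, which have opposite signs.
As a polynomial, f is continuous on every closed interval.
By the Intermediate Value Theorem, f takes the value 0 somewhere in the open interval.

Such a root exists.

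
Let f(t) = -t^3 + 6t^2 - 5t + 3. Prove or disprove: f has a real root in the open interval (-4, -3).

f(-4) = 183 and f(-3) = 99, both positive, so a sign-change argument is unavailable; we show f keeps this sign on the whole interval.
Shift to the endpoint -3: with t = -3 − u (0 < u < 1), one computes f(-3 − u) = u^3 + 15u^2 + 68u + 99.
The nonzero coefficients here are all positive, so for u > 0 every term is positive (or zero), and the constant term 99 is strictly positive.
Therefore f(t) > 0 throughout (-4, -3), and f has no zero there.

No such root exists.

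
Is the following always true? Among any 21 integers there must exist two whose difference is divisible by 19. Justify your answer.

Yes, this is always true.

There are exactly 19 possible remainders on division by 19.
With 21 integers and only 19 classes, the pigeonhole principle forces two of them, say a and b, into the same class.
Their difference a − b is then a multiple of 19.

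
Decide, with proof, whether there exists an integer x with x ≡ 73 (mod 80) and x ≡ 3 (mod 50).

x = 153

gcd(80, 50) = 10. A simultaneous solution exists iff 73 ≡ 3 (mod 10); here 73 mod 10 = 3 = 3 mod 10, so it does.
The integers ≡ 73 (mod 80) are 73, 153, …; their remainders mod 50 are 23, 3, so x = 153 is the first that is ≡ 3 (mod 50).
Indeed 153 ≡ 73 (mod 80) and 153 ≡ 3 (mod 50).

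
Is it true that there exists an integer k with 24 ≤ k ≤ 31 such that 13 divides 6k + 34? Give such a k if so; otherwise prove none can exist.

k = 29

At k = 29 we get 6·29 + 34 = 208, and 208 = 13·16.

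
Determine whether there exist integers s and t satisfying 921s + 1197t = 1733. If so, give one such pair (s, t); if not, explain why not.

There are no such integers.

Any value of 921s + 1197t is a multiple of gcd(921, 1197) = 3.
But 1733 is not a multiple of 3 (it leaves remainder 2).
So the equation is unsolvable over ℤ.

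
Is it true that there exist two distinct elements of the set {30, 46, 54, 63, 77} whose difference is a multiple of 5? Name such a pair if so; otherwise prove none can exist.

There is no such pair.

Two integers differ by a multiple of 5 exactly when they have the same residue mod 5. The residues are 30↦0, 46↦1, 54↦4, 63↦3, 77↦2.
No residue repeats among the 5 elements, so no pair has difference ≡ 0 (mod 5).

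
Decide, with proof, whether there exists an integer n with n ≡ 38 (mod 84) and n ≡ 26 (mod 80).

Here gcd(84, 80) = 4, and both 38 and 26 leave remainder 2 mod 4, so the system is consistent.
Put n = 38 + 84t, so we need 84t ≡ 68 (mod 80), equivalently (divide by 4) 21t ≡ 17 (mod 20).
21 ≡ 1 (mod 20), so this reads 1t ≡ 17 (mod 20). So t ≡ 17 (mod 20).
Then n = 38 + 84·17 = 1466.
Check: 1466 mod 84 = 38, 1466 mod 80 = 26. ✓

n = 1466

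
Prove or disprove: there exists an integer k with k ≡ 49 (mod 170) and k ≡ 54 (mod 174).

Both moduli are multiples of 2 = gcd(170, 174), so any solution would satisfy k ≡ 49 and k ≡ 54 modulo 2 simultaneously.
But 49 mod 2 = 1 while 54 mod 2 = 0, a contradiction.
Hence the system has no solution.

No, no such integer exists.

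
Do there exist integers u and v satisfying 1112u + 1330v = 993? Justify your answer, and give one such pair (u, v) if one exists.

No such integers exist.

Both 1112 and 1330 are divisible by gcd(1112, 1330) = 2, hence so is any combination 1112u + 1330v.
However 993 leaves remainder 1 on division by 2.
Therefore 1112u + 1330v = 993 has no solution in integers.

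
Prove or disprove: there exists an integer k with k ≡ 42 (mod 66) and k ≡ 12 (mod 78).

k = 636

Here gcd(66, 78) = 6, and both 42 and 12 leave remainder 0 mod 6, so the system is consistent.
Write k = 42 + 66t. Then 66t ≡ 12 − 42 ≡ 48 (mod 78); dividing through by 6 gives 11t ≡ 8 (mod 13).
Invert 11 mod 13 by the Euclidean algorithm: 13 = 1·11 + 2, 11 = 5·2 + 1, 2 = 2·1 + 0; back-substituting, 1 = 11 − 5·2 = 11 − 5·(13 − 1·11) = −5·13 + 6·11. Hence 11·6 ≡ 1, so 11⁻¹ ≡ 6 (mod 13).
Multiplying by 6: t ≡ 6·8 = 48 ≡ 9 (mod 13).
Then k = 42 + 66·9 = 636.
Check: 636 mod 66 = 42, 636 mod 78 = 12. ✓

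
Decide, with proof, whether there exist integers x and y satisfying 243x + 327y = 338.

gcd(243, 327) = 3, so every integer of the form 243x + 327y is a multiple of 3.
But 338 is not a multiple of 3 (it leaves remainder 2).
So the equation is unsolvable over ℤ.

There are no such integers.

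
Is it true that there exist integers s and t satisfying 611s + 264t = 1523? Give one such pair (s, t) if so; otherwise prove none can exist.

611 and 264 are coprime, so 611s + 264t ranges over all of ℤ.
Dividing repeatedly: 611 = 2·264 + 83, 264 = 3·83 + 15, 83 = 5·15 + 8, 15 = 1·8 + 7, 8 = 1·7 + 1, 7 = 7·1 + 0.
Working back up the chain: 1 = 8 − 1·7 = 8 − (15 − 1·8) = −15 + 2·8 = −15 + 2·(83 − 5·15) = 2·83 − 11·15 = 2·83 − 11·(264 − 3·83) = −11·264 + 35·83 = −11·264 + 35·(611 − 2·264) = 35·611 − 81·264. So 611·35 + 264·(-81) = 1.
Multiplying through by 1523: s = 35·1523 = 53305, t = (-81)·1523 = -123363 is a solution.
Shifting by a multiple of (264, −611) keeps it a solution: s = 53305 − 201·264 = 241, t = -123363 + 201·611 = -552.
Check: 611·241 + 264·(-552) = 147251 − 145728 = 1523. ✓

s = 241, t = -552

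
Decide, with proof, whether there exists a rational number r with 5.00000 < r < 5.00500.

Look for a denominator N such that an integer falls strictly between N·5.00000 and N·5.00500. N = 201 works: 201·5.00000 = 1005.00000 < 1006 < 1006.00500 = 201·5.00500.
So r = 1006/201 works: it is a ratio of integers, and dividing 201·5.00000 < 1006 < 201·5.00500 through by 201 gives 5.00000 < 1006/201 < 5.00500.

r = 1006/201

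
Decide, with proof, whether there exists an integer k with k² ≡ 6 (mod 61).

No such integer exists.

61 is prime, so by Euler's criterion 6 is a square mod 61 iff 6^((61−1)/2) = 6^30 ≡ 1 (mod 61).
Repeated squaring mod 61: 6^2 = 36 ≡ 36; 6^4 ≡ 36² = 1296 ≡ 15; 6^8 ≡ 15² = 225 ≡ 42; 6^16 ≡ 42² = 1764 ≡ 56.
Since 30 = 16 + 8 + 4 + 2, 6^30 ≡ 56 · 42 · 15 · 36; multiplying out mod 61: 56·42 = 2352 ≡ 34, then 34·15 = 510 ≡ 22, then 22·36 = 792 ≡ 60. Thus 6^30 ≡ 60 ≡ −1 (mod 61).
By Euler's criterion 6 is a quadratic non-residue mod 61: no k satisfies k² ≡ 6 (mod 61).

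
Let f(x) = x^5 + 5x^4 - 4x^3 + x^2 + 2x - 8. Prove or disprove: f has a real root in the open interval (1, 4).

f(1) = -3 and f(4) = 2064, which have opposite signs.
Since f is a polynomial it is continuous on [1, 4].
By the Intermediate Value Theorem f must vanish at some point of (1, 4).

Such a root exists.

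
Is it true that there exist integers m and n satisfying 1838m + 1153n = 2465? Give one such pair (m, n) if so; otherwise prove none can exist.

Since gcd(1838, 1153) = 1, every integer is an integer combination of 1838 and 1153.
Dividing repeatedly: 1838 = 1·1153 + 685, 1153 = 1·685 + 468, 685 = 1·468 + 217, 468 = 2·217 + 34, 217 = 6·34 + 13, 34 = 2·13 + 8, 13 = 1·8 + 5, 8 = 1·5 + 3, 5 = 1·3 + 2, 3 = 1·2 + 1, 2 = 2·1 + 0.
Unwinding: 1 = 3 − 1·2 = 3 − (5 − 1·3) = −5 + 2·3 = −5 + 2·(8 − 1·5) = 2·8 − 3·5 = 2·8 − 3·(13 − 1·8) = −3·13 + 5·8 = −3·13 + 5·(34 − 2·13) = 5·34 − 13·13 = 5·34 − 13·(217 − 6·34) = −13·217 + 83·34 = −13·217 + 83·(468 − 2·217) = 83·468 − 179·217 = 83·468 − 179·(685 − 1·468) = −179·685 + 262·468 = −179·685 + 262·(1153 − 1·685) = 262·1153 − 441·685 = 262·1153 − 441·(1838 − 1·1153) = −441·1838 + 703·1153, i.e. 1838·(-441) + 1153·703 = 1.
Times 2465: 1838·(-1087065) + 1153·1732895 = 2465, so (-1087065, 1732895) solves it.
Adding 943·1153 to m and subtracting 943·1838 from n gives the tidier solution (214, -339).
Indeed 1838·214 + 1153·(-339) = 393332 − 390867 = 2465.

m = 214, n = -339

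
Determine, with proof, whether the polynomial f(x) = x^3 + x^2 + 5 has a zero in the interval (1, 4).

f has no root in that interval.

The endpoint values f(1) = 7 and f(4) = 85 are both positive. Claim: f(x) > 0 for every x in (1, 4).
Substitute x = 1 + u, where 0 < u < 3 on the interval. Expanding, f(1 + u) = u^3 + 4u^2 + 5u + 7.
All 4 nonzero coefficients of this polynomial in u are positive; hence for u > 0 the value is a sum of positive terms (the constant 7 among them).
Therefore f(x) > 0 throughout (1, 4), and f has no zero there.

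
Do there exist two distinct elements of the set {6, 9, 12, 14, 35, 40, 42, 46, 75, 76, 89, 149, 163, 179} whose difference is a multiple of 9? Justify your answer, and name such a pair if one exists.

Reduce each element mod 9: 6↦6, 9↦0, 12↦3, 14↦5, 35↦8, 40↦4, 42↦6, 46↦1, 75↦3, 76↦4, 89↦8, 149↦5, 163↦1, 179↦8. The residue 6 repeats (at 6 and 42), and 42 − 6 = 36 = 4·9.

Yes: 6 and 42.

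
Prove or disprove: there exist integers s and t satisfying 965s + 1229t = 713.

s = 393, t = -308

965 and 1229 are coprime, so 965s + 1229t ranges over all of ℤ.
Run the Euclidean algorithm on 1229 and 965: 1229 = 1·965 + 264, 965 = 3·264 + 173, 264 = 1·173 + 91, 173 = 1·91 + 82, 91 = 1·82 + 9, 82 = 9·9 + 1, 9 = 9·1 + 0.
Unwinding: 1 = 82 − 9·9 = 82 − 9·(91 − 1·82) = −9·91 + 10·82 = −9·91 + 10·(173 − 1·91) = 10·173 − 19·91 = 10·173 − 19·(264 − 1·173) = −19·264 + 29·173 = −19·264 + 29·(965 − 3·264) = 29·965 − 106·264 = 29·965 − 106·(1229 − 1·965) = −106·1229 + 135·965, i.e. 965·135 + 1229·(-106) = 1.
Times 713: 965·96255 + 1229·(-75578) = 713, so (96255, -75578) solves it.
Subtracting 78·1229 from s and adding 78·965 to t gives the tidier solution (393, -308).
Check: 965·393 + 1229·(-308) = 379245 − 378532 = 713. ✓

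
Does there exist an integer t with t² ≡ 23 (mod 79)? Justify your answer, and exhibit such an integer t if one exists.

t = 55

t = 55 works: 55² = 3025, and 3025 − 23 = 3002 = 38·79.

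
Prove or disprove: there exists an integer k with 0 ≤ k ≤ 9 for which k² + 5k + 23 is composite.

The values for k = 0, 1, …, 9 are 23, 29, 37, 47, 59, 73, 89, 107, 127, 149, and each of these is prime.
So no value in the range makes the expression composite.

There is no such integer k in that range.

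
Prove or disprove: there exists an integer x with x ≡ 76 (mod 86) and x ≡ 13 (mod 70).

Reduce both congruences modulo 2, which divides 86 and 70: they say x ≡ 76 (mod 2) and x ≡ 13 (mod 2).
But 76 mod 2 = 0 while 13 mod 2 = 1, a contradiction.
Hence the system has no solution.

There is no such integer.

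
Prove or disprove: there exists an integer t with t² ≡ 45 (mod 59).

t = 24 works: 24² = 576, and 576 − 45 = 531 = 9·59.

t = 24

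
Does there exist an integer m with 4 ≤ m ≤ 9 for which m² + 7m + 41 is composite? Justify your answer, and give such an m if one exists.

At m = 6: 6² + 7·6 + 41 = 119 = 7·17, which is composite.

m = 6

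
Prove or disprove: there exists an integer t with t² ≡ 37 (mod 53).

Take t = 14. Then 14² = 196 = 3·53 + 37, so 14² ≡ 37 (mod 53).

t = 14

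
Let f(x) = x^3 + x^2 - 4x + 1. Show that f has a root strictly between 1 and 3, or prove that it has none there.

f(1) = -1 and f(3) = 25, which have opposite signs.
f is continuous everywhere (it is a polynomial), in particular on [1, 3].
By the Intermediate Value Theorem, f takes the value 0 somewhere in the open interval.

Such a root exists.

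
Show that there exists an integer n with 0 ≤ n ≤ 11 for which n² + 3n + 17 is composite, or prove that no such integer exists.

n = 2

At n = 2: 2² + 3·2 + 17 = 27 = 3·9, which is composite.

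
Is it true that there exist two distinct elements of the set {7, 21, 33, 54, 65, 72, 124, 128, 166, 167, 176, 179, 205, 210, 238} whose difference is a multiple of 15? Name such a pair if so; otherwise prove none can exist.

No, no such pair exists.

Residues mod 15: 7↦7, 21↦6, 33↦3, 54↦9, 65↦5, 72↦12, 124↦4, 128↦8, 166↦1, 167↦2, 176↦11, 179↦14, 205↦10, 210↦0, 238↦13.
All 15 residues are distinct, so no two elements differ by a multiple of 15.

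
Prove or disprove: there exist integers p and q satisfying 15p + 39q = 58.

Any value of 15p + 39q is a multiple of gcd(15, 39) = 3.
But 58 = 3·19 + 1, so 3 ∤ 58.
Therefore 15p + 39q = 58 has no solution in integers.

No such integers exist.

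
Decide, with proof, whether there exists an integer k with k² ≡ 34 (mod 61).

k = 20

Take k = 20. Then 20² = 400 = 6·61 + 34, so 20² ≡ 34 (mod 61).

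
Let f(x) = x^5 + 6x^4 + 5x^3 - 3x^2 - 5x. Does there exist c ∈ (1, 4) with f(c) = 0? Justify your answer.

f(1) = 4 and f(4) = 2812, both positive, so a sign-change argument is unavailable; we show f keeps this sign on the whole interval.
Shift to the endpoint 1: with x = 1 + u (0 < u < 3), one computes f(1 + u) = u^5 + 11u^4 + 39u^3 + 58u^2 + 33u + 4.
All 6 nonzero coefficients of this polynomial in u are positive; hence for u > 0 the value is a sum of positive terms (the constant 4 among them).
So f is strictly positive on (1, 4); no root exists in the interval.

No.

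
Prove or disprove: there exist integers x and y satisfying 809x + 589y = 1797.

x = 134, y = -181

809 and 589 are coprime, so 809x + 589y ranges over all of ℤ.
Run the Euclidean algorithm on 809 and 589: 809 = 1·589 + 220, 589 = 2·220 + 149, 220 = 1·149 + 71, 149 = 2·71 + 7, 71 = 10·7 + 1, 7 = 7·1 + 0.
Unwinding: 1 = 71 − 10·7 = 71 − 10·(149 − 2·71) = −10·149 + 21·71 = −10·149 + 21·(220 − 1·149) = 21·220 − 31·149 = 21·220 − 31·(589 − 2·220) = −31·589 + 83·220 = −31·589 + 83·(809 − 1·589) = 83·809 − 114·589, i.e. 809·83 + 589·(-114) = 1.
Times 1797: 809·149151 + 589·(-204858) = 1797, so (149151, -204858) solves it.
Subtracting 253·589 from x and adding 253·809 to y gives the tidier solution (134, -181).
Indeed 809·134 + 589·(-181) = 108406 − 106609 = 1797.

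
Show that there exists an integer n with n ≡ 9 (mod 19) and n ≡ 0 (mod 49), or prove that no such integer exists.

Since 19 and 49 share no common factor, CRT says the pair of congruences has a solution (unique mod 931).
Any solution of the first congruence is n = 9 + 19t; substituting into the second, 19t ≡ 0 − 9 ≡ 40 (mod 49).
Invert 19 mod 49 by the Euclidean algorithm: 49 = 2·19 + 11, 19 = 1·11 + 8, 11 = 1·8 + 3, 8 = 2·3 + 2, 3 = 1·2 + 1, 2 = 2·1 + 0; back-substituting, 1 = 3 − 1·2 = 3 − (8 − 2·3) = −8 + 3·3 = −8 + 3·(11 − 1·8) = 3·11 − 4·8 = 3·11 − 4·(19 − 1·11) = −4·19 + 7·11 = −4·19 + 7·(49 − 2·19) = 7·49 − 18·19. Hence 19·(-18) ≡ 1, so 19⁻¹ ≡ -18 ≡ 31 (mod 49).
Therefore t ≡ 31·40 = 1240 ≡ 15 (mod 49).
Taking t = 15 gives n = 9 + 19·15 = 294.
Check: 294 mod 19 = 9, 294 mod 49 = 0. ✓

n = 294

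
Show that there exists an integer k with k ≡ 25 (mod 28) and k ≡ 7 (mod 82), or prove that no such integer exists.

Here gcd(28, 82) = 2, and both 25 and 7 leave remainder 1 mod 2, so the system is consistent.
Put k = 25 + 28t, so we need 28t ≡ 64 (mod 82), equivalently (divide by 2) 14t ≡ 32 (mod 41).
Note 14·3 = 42 ≡ 1 (mod 41) (as 42 − 1 = 1·41), so 14⁻¹ ≡ 3.
Multiplying by 3: t ≡ 3·32 = 96 ≡ 14 (mod 41).
Then k = 25 + 28·14 = 417.
Check: 417 mod 28 = 25, 417 mod 82 = 7. ✓

k = 417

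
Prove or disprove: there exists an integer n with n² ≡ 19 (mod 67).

n = 32

n = 32 works: 32² = 1024, and 1024 − 19 = 1005 = 15·67.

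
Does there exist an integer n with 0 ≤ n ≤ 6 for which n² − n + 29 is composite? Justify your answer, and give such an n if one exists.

At n = 5: 5² − 5 + 29 = 49 = 7·7, which is composite.

n = 5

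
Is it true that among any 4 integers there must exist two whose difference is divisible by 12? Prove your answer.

Try 4 consecutive integers, 25, 26, 27, 28. Their remainders mod 12 are 1, 2, 3, 4 — pairwise different, as any 4 ≤ 12 consecutive integers have distinct residues.
Any two of them differ by at most 3 < 12 and by at least 1, so no difference is a multiple of 12.

No; for instance {25, 26, 27, 28} is a counterexample.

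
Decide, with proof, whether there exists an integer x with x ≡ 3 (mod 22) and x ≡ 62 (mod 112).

gcd(22, 112) = 2. If x ≡ 3 (mod 22) and x ≡ 62 (mod 112), then x ≡ 3 (mod 2) and x ≡ 62 (mod 2).
These are incompatible: 3 − 62 = -59 is not divisible by 2.
Therefore no such x exists.

No such integer exists.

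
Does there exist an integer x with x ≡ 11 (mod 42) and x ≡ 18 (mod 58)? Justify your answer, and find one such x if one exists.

No such integer exists.

Both moduli are multiples of 2 = gcd(42, 58), so any solution would satisfy x ≡ 11 and x ≡ 18 modulo 2 simultaneously.
These are incompatible: 11 − 18 = -7 is not divisible by 2.
Therefore no such x exists.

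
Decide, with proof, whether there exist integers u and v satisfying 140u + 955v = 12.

There are no such integers.

gcd(140, 955) = 5, so every integer of the form 140u + 955v is a multiple of 5.
But 12 = 5·2 + 2, so 5 ∤ 12.
Therefore 140u + 955v = 12 has no solution in integers.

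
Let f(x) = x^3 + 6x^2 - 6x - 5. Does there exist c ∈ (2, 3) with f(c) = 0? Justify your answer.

f(2) = 15 and f(3) = 58, both positive, so a sign-change argument is unavailable; we show f keeps this sign on the whole interval.
Substitute x = 2 + u, where 0 < u < 1 on the interval. Expanding, f(2 + u) = u^3 + 12u^2 + 30u + 15.
All 4 nonzero coefficients of this polynomial in u are positive; hence for u > 0 the value is a sum of positive terms (the constant 15 among them).
Therefore f(x) > 0 throughout (2, 3), and f has no zero there.

No.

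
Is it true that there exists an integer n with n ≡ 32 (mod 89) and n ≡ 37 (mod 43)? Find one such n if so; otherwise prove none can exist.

n = 1456

Since 89 and 43 share no common factor, CRT says the pair of congruences has a solution (unique mod 3827).
Write n = 32 + 89t and require 32 + 89t ≡ 37 (mod 43), i.e. 89t ≡ 5 (mod 43).
89 ≡ 3 (mod 43), so this reads 3t ≡ 5 (mod 43). Since 3·29 = 87 = 2·43 + 1, the inverse of 3 mod 43 is 29.
Therefore t ≡ 29·5 = 145 ≡ 16 (mod 43).
With t = 16: n = 32 + 89·16 = 1456.
Verify: 1456 = 16·89 + 32 and 1456 = 33·43 + 37. ✓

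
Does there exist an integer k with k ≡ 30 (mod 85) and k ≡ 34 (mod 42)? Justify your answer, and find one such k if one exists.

Since 85 and 42 share no common factor, CRT says the pair of congruences has a solution (unique mod 3570).
Write k = 30 + 85t and require 30 + 85t ≡ 34 (mod 42), i.e. 85t ≡ 4 (mod 42).
85 ≡ 1 (mod 42), so this reads 1t ≡ 4 (mod 42). So t ≡ 4 (mod 42).
Taking t = 4 gives k = 30 + 85·4 = 370.
Verify: 370 = 4·85 + 30 and 370 = 8·42 + 34. ✓

k = 370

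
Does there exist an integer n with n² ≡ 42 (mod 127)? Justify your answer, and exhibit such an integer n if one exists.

n = 114

n = 114 works: 114² = 12996, and 12996 − 42 = 12954 = 102·127.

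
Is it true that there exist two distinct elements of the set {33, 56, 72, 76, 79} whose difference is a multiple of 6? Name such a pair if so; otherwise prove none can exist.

No, no such pair exists.

Reduce each element modulo 6: 33↦3, 56↦2, 72↦0, 76↦4, 79↦1.
These 5 residues are pairwise different, hence no difference of two elements is divisible by 6.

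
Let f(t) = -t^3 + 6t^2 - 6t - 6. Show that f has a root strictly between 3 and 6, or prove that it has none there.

f(3) = 3 and f(6) = -42, which have opposite signs.
Since f is a polynomial it is continuous on [3, 6].
By the Intermediate Value Theorem f must vanish at some point of (3, 6).

Such a root exists.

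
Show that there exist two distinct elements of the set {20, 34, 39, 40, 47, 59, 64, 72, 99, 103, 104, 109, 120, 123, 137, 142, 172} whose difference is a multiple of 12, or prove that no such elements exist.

20 and 104 are such a pair.

Reduce each element mod 12: 20↦8, 34↦10, 39↦3, 40↦4, 47↦11, 59↦11, 64↦4, 72↦0, 99↦3, 103↦7, 104↦8, 109↦1, 120↦0, 123↦3, 137↦5, 142↦10, 172↦4. The residue 8 repeats (at 20 and 104), and 104 − 20 = 84 = 7·12.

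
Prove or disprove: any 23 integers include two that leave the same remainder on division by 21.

Yes.

There are exactly 21 possible remainders on division by 21.
With 23 integers and only 21 classes, the pigeonhole principle forces two of them, say a and b, into the same class.
That is, a and b leave the same remainder on division by 21, as claimed.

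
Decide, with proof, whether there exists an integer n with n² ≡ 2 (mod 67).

67 is prime, so by Euler's criterion 2 is a square mod 67 iff 2^((67−1)/2) = 2^33 ≡ 1 (mod 67).
Repeated squaring mod 67: 2^2 = 4 ≡ 4; 2^4 ≡ 4² = 16 ≡ 16; 2^8 ≡ 16² = 256 ≡ 55; 2^16 ≡ 55² = 3025 ≡ 10; 2^32 ≡ 10² = 100 ≡ 33.
Since 33 = 32 + 1, 2^33 ≡ 33 · 2; multiplying out mod 67: 33·2 = 66 ≡ 66. Thus 2^33 ≡ 66 ≡ −1 (mod 67).
By Euler's criterion 2 is a quadratic non-residue mod 67: no n satisfies n² ≡ 2 (mod 67).

No, no such integer exists.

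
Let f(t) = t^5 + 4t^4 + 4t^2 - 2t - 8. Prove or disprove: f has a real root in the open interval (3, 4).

f(3) = 589 and f(4) = 2096, both positive, so a sign-change argument is unavailable; we show f keeps this sign on the whole interval.
Substitute t = 3 + u, where 0 < u < 1 on the interval. Expanding, f(3 + u) = u^5 + 19u^4 + 138u^3 + 490u^2 + 859u + 589.
The nonzero coefficients here are all positive, so for u > 0 every term is positive (or zero), and the constant term 589 is strictly positive.
So f is strictly positive on (3, 4); no root exists in the interval.

No such root exists.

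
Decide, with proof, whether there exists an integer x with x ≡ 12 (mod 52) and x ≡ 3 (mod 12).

gcd(52, 12) = 4. If x ≡ 12 (mod 52) and x ≡ 3 (mod 12), then x ≡ 12 (mod 4) and x ≡ 3 (mod 4).
However 12 ≡ 0 and 3 ≡ 3 (mod 4), and 0 ≠ 3.
Hence the system has no solution.

No such integer exists.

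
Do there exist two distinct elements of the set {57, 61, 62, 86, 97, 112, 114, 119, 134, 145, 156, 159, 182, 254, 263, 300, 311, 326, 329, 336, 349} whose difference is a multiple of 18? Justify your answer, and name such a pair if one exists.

Yes: 61 and 97.

Both 61 and 97 leave remainder 7 on division by 18; their difference 36 = 2·18 is a multiple of 18.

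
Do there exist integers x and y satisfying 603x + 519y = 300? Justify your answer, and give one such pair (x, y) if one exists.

Since gcd(603, 519) = 3 and 300 = 3·100, Bézout's identity guarantees a solution.
Dividing through by 3 reduces the equation to 201x + 173y = 100.
Dividing repeatedly: 201 = 1·173 + 28, 173 = 6·28 + 5, 28 = 5·5 + 3, 5 = 1·3 + 2, 3 = 1·2 + 1, 2 = 2·1 + 0.
Working back up the chain: 1 = 3 − 1·2 = 3 − (5 − 1·3) = −5 + 2·3 = −5 + 2·(28 − 5·5) = 2·28 − 11·5 = 2·28 − 11·(173 − 6·28) = −11·173 + 68·28 = −11·173 + 68·(201 − 1·173) = 68·201 − 79·173. So 201·68 + 173·(-79) = 1.
Scaling by 100 gives the particular solution (x, y) = (6800, -7900).
Subtracting 39·173 from x and adding 39·201 to y gives the tidier solution (53, -61).
Indeed 603·53 + 519·(-61) = 31959 − 31659 = 300.

x = 53, y = -61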